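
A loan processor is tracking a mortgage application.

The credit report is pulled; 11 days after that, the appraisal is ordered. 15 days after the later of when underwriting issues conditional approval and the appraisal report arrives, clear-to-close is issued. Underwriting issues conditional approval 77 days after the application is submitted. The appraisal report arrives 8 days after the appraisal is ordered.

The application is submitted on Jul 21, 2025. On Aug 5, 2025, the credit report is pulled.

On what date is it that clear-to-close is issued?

Oct 21, 2025

The application is submitted: Jul 21, 2025.
Underwriting issues conditional approval: Jul 21, 2025 + 77 days = Oct 6, 2025.
The credit report is pulled: Aug 5, 2025.
The appraisal is ordered: Aug 5, 2025 + 11 days = Aug 16, 2025.
The appraisal report arrives: Aug 16, 2025 + 8 days = Aug 24, 2025.
Both prerequisites met — underwriting issues conditional approval (Oct 6, 2025), the appraisal report arrives (Aug 24, 2025); the later is Oct 6, 2025.
Clear-to-close is issued: Oct 6, 2025 + 15 days = Oct 21, 2025.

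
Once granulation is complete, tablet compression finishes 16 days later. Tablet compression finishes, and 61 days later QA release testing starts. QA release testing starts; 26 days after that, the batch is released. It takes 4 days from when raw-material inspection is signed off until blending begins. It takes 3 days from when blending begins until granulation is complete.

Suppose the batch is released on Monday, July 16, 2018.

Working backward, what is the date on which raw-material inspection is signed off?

Wednesday, March 28, 2018

The batch is released: Jul 16, 2018.
QA release testing starts: Jul 16, 2018 − 26 days = Jun 20, 2018.
Tablet compression finishes: Jun 20, 2018 − 61 days = Apr 20, 2018.
Granulation is complete: Apr 20, 2018 − 16 days = Apr 4, 2018.
Blending begins: Apr 4, 2018 − 3 days = Apr 1, 2018.
Raw-material inspection is signed off: Apr 1, 2018 − 4 days = Mar 28, 2018.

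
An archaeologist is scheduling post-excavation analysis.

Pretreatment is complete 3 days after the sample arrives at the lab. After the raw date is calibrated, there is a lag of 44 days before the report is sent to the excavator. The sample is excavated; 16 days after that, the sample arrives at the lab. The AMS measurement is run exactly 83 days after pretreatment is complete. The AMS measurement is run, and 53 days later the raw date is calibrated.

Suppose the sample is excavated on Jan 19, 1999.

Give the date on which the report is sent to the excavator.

Aug 6, 1999

The sample is excavated: Jan 19, 1999.
The sample arrives at the lab: Jan 19, 1999 + 16 days = Feb 4, 1999.
Pretreatment is complete: Feb 4, 1999 + 3 days = Feb 7, 1999.
The AMS measurement is run: Feb 7, 1999 + 83 days = May 1, 1999.
The raw date is calibrated: May 1, 1999 + 53 days = Jun 23, 1999.
The report is sent to the excavator: Jun 23, 1999 + 44 days = Aug 6, 1999.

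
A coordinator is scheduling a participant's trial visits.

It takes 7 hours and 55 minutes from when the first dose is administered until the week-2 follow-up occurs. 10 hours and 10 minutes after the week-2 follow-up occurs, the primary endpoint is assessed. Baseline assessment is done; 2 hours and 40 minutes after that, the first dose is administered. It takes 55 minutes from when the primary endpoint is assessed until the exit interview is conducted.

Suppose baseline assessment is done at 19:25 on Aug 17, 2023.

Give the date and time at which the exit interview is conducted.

Baseline assessment is done: 19:25 Aug 17, 2023.
The first dose is administered: 19:25 Aug 17, 2023 + 2h40m = 22:05 Aug 17, 2023.
The week-2 follow-up occurs: 22:05 Aug 17, 2023 + 7h55m = 06:00 Aug 18, 2023.
The primary endpoint is assessed: 06:00 Aug 18, 2023 + 10h10m = 16:10 Aug 18, 2023.
The exit interview is conducted: 16:10 Aug 18, 2023 + 55m = 17:05 Aug 18, 2023.

17:05 on Aug 18, 2023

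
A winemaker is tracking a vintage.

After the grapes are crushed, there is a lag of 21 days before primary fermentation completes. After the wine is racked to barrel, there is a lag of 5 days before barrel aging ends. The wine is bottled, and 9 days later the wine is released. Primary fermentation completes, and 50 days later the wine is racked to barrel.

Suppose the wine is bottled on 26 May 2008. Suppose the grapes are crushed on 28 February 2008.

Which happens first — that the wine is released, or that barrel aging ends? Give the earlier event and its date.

Barrel aging ends — 14 May 2008

The wine is bottled: May 26, 2008.
The wine is released: May 26, 2008 + 9 days = Jun 4, 2008.
The grapes are crushed: Feb 28, 2008.
Primary fermentation completes: Feb 28, 2008 + 21 days = Mar 20, 2008.
The wine is racked to barrel: Mar 20, 2008 + 50 days = May 9, 2008.
Barrel aging ends: May 9, 2008 + 5 days = May 14, 2008.
Comparing: the wine is released on Jun 4, 2008 vs barrel aging ends on May 14, 2008. Earlier: barrel aging ends.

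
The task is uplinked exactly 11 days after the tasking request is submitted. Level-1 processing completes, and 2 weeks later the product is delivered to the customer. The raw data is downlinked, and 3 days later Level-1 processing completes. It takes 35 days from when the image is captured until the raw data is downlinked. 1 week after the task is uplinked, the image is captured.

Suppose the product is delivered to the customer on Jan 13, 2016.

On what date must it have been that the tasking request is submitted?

Nov 4, 2015

The product is delivered to the customer: Jan 13, 2016.
Level-1 processing completes: Jan 13, 2016 − 2 weeks = Dec 30, 2015.
The raw data is downlinked: Dec 30, 2015 − 3 days = Dec 27, 2015.
The image is captured: Dec 27, 2015 − 35 days = Nov 22, 2015.
The task is uplinked: Nov 22, 2015 − 1 week = Nov 15, 2015.
The tasking request is submitted: Nov 15, 2015 − 11 days = Nov 4, 2015.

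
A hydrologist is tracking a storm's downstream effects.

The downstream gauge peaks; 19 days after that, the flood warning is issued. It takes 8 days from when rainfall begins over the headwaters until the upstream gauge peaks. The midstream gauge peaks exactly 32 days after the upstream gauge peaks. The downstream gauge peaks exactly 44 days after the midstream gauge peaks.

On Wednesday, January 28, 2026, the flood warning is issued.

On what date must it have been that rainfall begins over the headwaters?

The flood warning is issued: Jan 28, 2026.
The downstream gauge peaks: Jan 28, 2026 − 19 days = Jan 9, 2026.
The midstream gauge peaks: Jan 9, 2026 − 44 days = Nov 26, 2025.
The upstream gauge peaks: Nov 26, 2025 − 32 days = Oct 25, 2025.
Rainfall begins over the headwaters: Oct 25, 2025 − 8 days = Oct 17, 2025.

Friday, October 17, 2025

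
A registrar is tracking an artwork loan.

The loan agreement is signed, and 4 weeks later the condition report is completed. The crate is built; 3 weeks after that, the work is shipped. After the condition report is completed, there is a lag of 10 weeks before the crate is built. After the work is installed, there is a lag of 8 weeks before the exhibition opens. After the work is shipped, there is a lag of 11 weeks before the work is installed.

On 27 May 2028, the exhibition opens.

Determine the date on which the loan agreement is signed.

18 September 2027

The exhibition opens: May 27, 2028.
The work is installed: May 27, 2028 − 8 weeks = Apr 1, 2028.
The work is shipped: Apr 1, 2028 − 11 weeks = Jan 15, 2028.
The crate is built: Jan 15, 2028 − 3 weeks = Dec 25, 2027.
The condition report is completed: Dec 25, 2027 − 10 weeks = Oct 16, 2027.
The loan agreement is signed: Oct 16, 2027 − 4 weeks = Sep 18, 2027.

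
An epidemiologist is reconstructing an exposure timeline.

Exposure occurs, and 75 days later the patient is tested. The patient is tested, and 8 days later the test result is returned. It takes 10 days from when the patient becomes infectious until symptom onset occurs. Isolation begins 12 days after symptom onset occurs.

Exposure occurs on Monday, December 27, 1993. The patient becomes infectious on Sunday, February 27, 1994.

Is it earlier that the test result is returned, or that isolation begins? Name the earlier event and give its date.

Exposure occurs: Dec 27, 1993.
The patient is tested: Dec 27, 1993 + 75 days = Mar 12, 1994.
The test result is returned: Mar 12, 1994 + 8 days = Mar 20, 1994.
The patient becomes infectious: Feb 27, 1994.
Symptom onset occurs: Feb 27, 1994 + 10 days = Mar 9, 1994.
Isolation begins: Mar 9, 1994 + 12 days = Mar 21, 1994.
Comparing: the test result is returned on Mar 20, 1994 vs isolation begins on Mar 21, 1994. Earlier: the test result is returned.

The test result is returned — Sunday, March 20, 1994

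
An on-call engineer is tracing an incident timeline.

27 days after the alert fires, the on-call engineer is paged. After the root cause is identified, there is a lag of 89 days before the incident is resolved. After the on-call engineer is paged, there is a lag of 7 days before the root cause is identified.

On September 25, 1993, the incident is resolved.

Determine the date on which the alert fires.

May 25, 1993

The incident is resolved: Sep 25, 1993.
The root cause is identified: Sep 25, 1993 − 89 days = Jun 28, 1993.
The on-call engineer is paged: Jun 28, 1993 − 7 days = Jun 21, 1993.
The alert fires: Jun 21, 1993 − 27 days = May 25, 1993.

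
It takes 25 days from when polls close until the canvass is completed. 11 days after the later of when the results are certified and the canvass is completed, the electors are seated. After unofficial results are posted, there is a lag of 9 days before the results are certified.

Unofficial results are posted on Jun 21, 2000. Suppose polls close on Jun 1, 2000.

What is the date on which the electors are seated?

Unofficial results are posted: Jun 21, 2000.
The results are certified: Jun 21, 2000 + 9 days = Jun 30, 2000.
Polls close: Jun 1, 2000.
The canvass is completed: Jun 1, 2000 + 25 days = Jun 26, 2000.
Both prerequisites met — the results are certified (Jun 30, 2000), the canvass is completed (Jun 26, 2000); the later is Jun 30, 2000.
The electors are seated: Jun 30, 2000 + 11 days = Jul 11, 2000.

Jul 11, 2000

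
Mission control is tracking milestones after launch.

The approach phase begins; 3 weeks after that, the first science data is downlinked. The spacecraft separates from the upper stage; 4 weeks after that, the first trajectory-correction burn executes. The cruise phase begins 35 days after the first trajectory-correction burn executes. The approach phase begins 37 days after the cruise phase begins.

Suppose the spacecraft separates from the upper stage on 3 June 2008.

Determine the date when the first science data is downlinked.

The spacecraft separates from the upper stage: Jun 3, 2008.
The first trajectory-correction burn executes: Jun 3, 2008 + 4 weeks = Jul 1, 2008.
The cruise phase begins: Jul 1, 2008 + 35 days = Aug 5, 2008.
The approach phase begins: Aug 5, 2008 + 37 days = Sep 11, 2008.
The first science data is downlinked: Sep 11, 2008 + 3 weeks = Oct 2, 2008.

2 October 2008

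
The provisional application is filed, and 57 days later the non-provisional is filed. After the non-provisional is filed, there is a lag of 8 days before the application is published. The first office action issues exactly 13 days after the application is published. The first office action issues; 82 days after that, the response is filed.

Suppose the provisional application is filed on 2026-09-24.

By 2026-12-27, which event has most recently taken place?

The provisional application is filed: Sep 24, 2026.
The non-provisional is filed: Sep 24, 2026 + 57 days = Nov 20, 2026.
The application is published: Nov 20, 2026 + 8 days = Nov 28, 2026.
The first office action issues: Nov 28, 2026 + 13 days = Dec 11, 2026.
The response is filed: Dec 11, 2026 + 82 days = Mar 3, 2027.
Dec 27, 2026 falls between when the first office action issues (Dec 11, 2026) and when the response is filed (Mar 3, 2027).

The first office action issues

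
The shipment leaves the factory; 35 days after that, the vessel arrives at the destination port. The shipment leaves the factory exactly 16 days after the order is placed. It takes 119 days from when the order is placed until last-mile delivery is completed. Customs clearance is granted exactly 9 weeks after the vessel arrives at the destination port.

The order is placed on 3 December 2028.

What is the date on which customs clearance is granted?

The order is placed: Dec 3, 2028.
The shipment leaves the factory: Dec 3, 2028 + 16 days = Dec 19, 2028.
The vessel arrives at the destination port: Dec 19, 2028 + 35 days = Jan 23, 2029.
Customs clearance is granted: Jan 23, 2029 + 9 weeks = Mar 27, 2029.

27 March 2029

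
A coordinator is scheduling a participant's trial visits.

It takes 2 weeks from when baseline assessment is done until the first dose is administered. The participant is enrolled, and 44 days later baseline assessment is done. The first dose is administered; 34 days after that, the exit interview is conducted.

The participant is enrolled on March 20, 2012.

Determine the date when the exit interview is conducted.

June 20, 2012

The participant is enrolled: Mar 20, 2012.
Baseline assessment is done: Mar 20, 2012 + 44 days = May 3, 2012.
The first dose is administered: May 3, 2012 + 2 weeks = May 17, 2012.
The exit interview is conducted: May 17, 2012 + 34 days = Jun 20, 2012.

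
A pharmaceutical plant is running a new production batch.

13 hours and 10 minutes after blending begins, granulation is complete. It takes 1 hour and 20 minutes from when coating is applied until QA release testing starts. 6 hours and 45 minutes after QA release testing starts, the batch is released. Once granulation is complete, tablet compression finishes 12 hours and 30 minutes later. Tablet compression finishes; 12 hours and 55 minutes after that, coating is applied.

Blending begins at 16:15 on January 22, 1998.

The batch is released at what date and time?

14:55 on January 24, 1998

Blending begins: 16:15 Jan 22, 1998.
Granulation is complete: 16:15 Jan 22, 1998 + 13h10m = 05:25 Jan 23, 1998.
Tablet compression finishes: 05:25 Jan 23, 1998 + 12h30m = 17:55 Jan 23, 1998.
Coating is applied: 17:55 Jan 23, 1998 + 12h55m = 06:50 Jan 24, 1998.
QA release testing starts: 06:50 Jan 24, 1998 + 1h20m = 08:10 Jan 24, 1998.
The batch is released: 08:10 Jan 24, 1998 + 6h45m = 14:55 Jan 24, 1998.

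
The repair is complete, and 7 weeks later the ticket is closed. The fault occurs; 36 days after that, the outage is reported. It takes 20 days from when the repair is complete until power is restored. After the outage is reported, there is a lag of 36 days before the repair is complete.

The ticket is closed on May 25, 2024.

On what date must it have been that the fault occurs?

Jan 25, 2024

The ticket is closed: May 25, 2024.
The repair is complete: May 25, 2024 − 7 weeks = Apr 6, 2024.
The outage is reported: Apr 6, 2024 − 36 days = Mar 1, 2024.
The fault occurs: Mar 1, 2024 − 36 days = Jan 25, 2024.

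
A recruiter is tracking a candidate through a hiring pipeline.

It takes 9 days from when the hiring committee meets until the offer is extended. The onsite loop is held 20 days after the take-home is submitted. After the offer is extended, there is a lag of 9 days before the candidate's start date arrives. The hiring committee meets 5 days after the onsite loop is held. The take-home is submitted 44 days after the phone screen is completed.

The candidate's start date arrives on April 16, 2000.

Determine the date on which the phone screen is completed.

January 20, 2000

The candidate's start date arrives: Apr 16, 2000.
The offer is extended: Apr 16, 2000 − 9 days = Apr 7, 2000.
The hiring committee meets: Apr 7, 2000 − 9 days = Mar 29, 2000.
The onsite loop is held: Mar 29, 2000 − 5 days = Mar 24, 2000.
The take-home is submitted: Mar 24, 2000 − 20 days = Mar 4, 2000.
The phone screen is completed: Mar 4, 2000 − 44 days = Jan 20, 2000.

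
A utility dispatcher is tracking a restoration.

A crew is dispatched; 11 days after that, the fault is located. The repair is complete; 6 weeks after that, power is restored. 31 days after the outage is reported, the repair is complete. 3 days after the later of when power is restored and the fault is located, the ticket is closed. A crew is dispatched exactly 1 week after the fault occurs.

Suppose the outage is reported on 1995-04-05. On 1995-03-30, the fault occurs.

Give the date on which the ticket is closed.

The outage is reported: Apr 5, 1995.
The repair is complete: Apr 5, 1995 + 31 days = May 6, 1995.
Power is restored: May 6, 1995 + 6 weeks = Jun 17, 1995.
The fault occurs: Mar 30, 1995.
A crew is dispatched: Mar 30, 1995 + 1 week = Apr 6, 1995.
The fault is located: Apr 6, 1995 + 11 days = Apr 17, 1995.
Both prerequisites met — power is restored (Jun 17, 1995), the fault is located (Apr 17, 1995); the later is Jun 17, 1995.
The ticket is closed: Jun 17, 1995 + 3 days = Jun 20, 1995.

1995-06-20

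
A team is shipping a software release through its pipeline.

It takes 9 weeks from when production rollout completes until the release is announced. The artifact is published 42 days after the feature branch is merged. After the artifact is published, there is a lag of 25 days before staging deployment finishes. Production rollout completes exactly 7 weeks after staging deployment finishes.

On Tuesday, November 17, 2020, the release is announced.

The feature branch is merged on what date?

The release is announced: Nov 17, 2020.
Production rollout completes: Nov 17, 2020 − 9 weeks = Sep 15, 2020.
Staging deployment finishes: Sep 15, 2020 − 7 weeks = Jul 28, 2020.
The artifact is published: Jul 28, 2020 − 25 days = Jul 3, 2020.
The feature branch is merged: Jul 3, 2020 − 42 days = May 22, 2020.

Friday, May 22, 2020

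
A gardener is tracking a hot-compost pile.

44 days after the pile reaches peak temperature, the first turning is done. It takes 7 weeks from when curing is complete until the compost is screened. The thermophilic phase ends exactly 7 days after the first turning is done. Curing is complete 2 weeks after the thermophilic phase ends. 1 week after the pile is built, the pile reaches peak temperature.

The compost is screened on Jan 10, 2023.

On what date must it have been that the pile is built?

Sep 11, 2022

The compost is screened: Jan 10, 2023.
Curing is complete: Jan 10, 2023 − 7 weeks = Nov 22, 2022.
The thermophilic phase ends: Nov 22, 2022 − 2 weeks = Nov 8, 2022.
The first turning is done: Nov 8, 2022 − 7 days = Nov 1, 2022.
The pile reaches peak temperature: Nov 1, 2022 − 44 days = Sep 18, 2022.
The pile is built: Sep 18, 2022 − 1 week = Sep 11, 2022.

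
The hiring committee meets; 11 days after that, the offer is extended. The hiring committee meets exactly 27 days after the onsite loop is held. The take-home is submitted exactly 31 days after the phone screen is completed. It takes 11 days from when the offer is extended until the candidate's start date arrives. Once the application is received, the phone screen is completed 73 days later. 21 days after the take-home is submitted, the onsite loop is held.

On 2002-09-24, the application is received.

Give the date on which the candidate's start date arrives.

2003-03-17

The application is received: Sep 24, 2002.
The phone screen is completed: Sep 24, 2002 + 73 days = Dec 6, 2002.
The take-home is submitted: Dec 6, 2002 + 31 days = Jan 6, 2003.
The onsite loop is held: Jan 6, 2003 + 21 days = Jan 27, 2003.
The hiring committee meets: Jan 27, 2003 + 27 days = Feb 23, 2003.
The offer is extended: Feb 23, 2003 + 11 days = Mar 6, 2003.
The candidate's start date arrives: Mar 6, 2003 + 11 days = Mar 17, 2003.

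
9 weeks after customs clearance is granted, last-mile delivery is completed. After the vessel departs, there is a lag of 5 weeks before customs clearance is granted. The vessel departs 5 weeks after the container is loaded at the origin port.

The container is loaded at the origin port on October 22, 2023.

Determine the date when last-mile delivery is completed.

March 3, 2024

The container is loaded at the origin port: Oct 22, 2023.
The vessel departs: Oct 22, 2023 + 5 weeks = Nov 26, 2023.
Customs clearance is granted: Nov 26, 2023 + 5 weeks = Dec 31, 2023.
Last-mile delivery is completed: Dec 31, 2023 + 9 weeks = Mar 3, 2024.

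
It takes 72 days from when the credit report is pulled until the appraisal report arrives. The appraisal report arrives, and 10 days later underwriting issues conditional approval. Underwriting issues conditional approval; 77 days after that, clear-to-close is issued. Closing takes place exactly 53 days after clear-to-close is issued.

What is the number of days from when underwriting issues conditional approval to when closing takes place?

130 days

Causal path: underwriting issues conditional approval → clear-to-close is issued → closing takes place.
Total delay along the path: 77 + 53 = 130 days.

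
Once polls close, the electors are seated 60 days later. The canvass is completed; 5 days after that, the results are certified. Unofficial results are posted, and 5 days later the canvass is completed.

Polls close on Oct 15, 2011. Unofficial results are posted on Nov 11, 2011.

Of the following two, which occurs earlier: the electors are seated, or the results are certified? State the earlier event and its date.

The results are certified — Nov 21, 2011

Polls close: Oct 15, 2011.
The electors are seated: Oct 15, 2011 + 60 days = Dec 14, 2011.
Unofficial results are posted: Nov 11, 2011.
The canvass is completed: Nov 11, 2011 + 5 days = Nov 16, 2011.
The results are certified: Nov 16, 2011 + 5 days = Nov 21, 2011.
Comparing: the electors are seated on Dec 14, 2011 vs the results are certified on Nov 21, 2011. Earlier: the results are certified.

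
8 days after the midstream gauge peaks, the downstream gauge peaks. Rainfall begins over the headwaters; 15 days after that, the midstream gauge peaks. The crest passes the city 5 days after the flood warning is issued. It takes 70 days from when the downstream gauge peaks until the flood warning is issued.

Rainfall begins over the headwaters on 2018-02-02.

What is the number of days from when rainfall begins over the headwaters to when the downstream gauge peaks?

23 days

Causal path: rainfall begins over the headwaters → the midstream gauge peaks → the downstream gauge peaks.
Total delay along the path: 15 + 8 = 23 days.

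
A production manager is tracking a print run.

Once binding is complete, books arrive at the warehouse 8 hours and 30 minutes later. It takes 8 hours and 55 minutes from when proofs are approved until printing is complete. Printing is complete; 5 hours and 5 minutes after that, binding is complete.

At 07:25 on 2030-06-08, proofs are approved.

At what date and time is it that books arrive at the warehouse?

Proofs are approved: 07:25 Jun 8, 2030.
Printing is complete: 07:25 Jun 8, 2030 + 8h55m = 16:20 Jun 8, 2030.
Binding is complete: 16:20 Jun 8, 2030 + 5h05m = 21:25 Jun 8, 2030.
Books arrive at the warehouse: 21:25 Jun 8, 2030 + 8h30m = 05:55 Jun 9, 2030.

05:55 on 2030-06-09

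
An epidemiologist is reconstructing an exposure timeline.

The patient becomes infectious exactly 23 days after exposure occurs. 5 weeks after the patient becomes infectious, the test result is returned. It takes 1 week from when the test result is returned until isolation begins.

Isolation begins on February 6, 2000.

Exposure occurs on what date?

Isolation begins: Feb 6, 2000.
The test result is returned: Feb 6, 2000 − 1 week = Jan 30, 2000.
The patient becomes infectious: Jan 30, 2000 − 5 weeks = Dec 26, 1999.
Exposure occurs: Dec 26, 1999 − 23 days = Dec 3, 1999.

December 3, 1999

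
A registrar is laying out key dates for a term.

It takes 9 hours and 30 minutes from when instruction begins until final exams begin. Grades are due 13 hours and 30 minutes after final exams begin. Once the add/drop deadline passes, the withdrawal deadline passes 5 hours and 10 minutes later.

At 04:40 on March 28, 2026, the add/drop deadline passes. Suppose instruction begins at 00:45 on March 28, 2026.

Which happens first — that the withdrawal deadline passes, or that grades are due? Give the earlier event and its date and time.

The add/drop deadline passes: 04:40 Mar 28, 2026.
The withdrawal deadline passes: 04:40 Mar 28, 2026 + 5h10m = 09:50 Mar 28, 2026.
Instruction begins: 00:45 Mar 28, 2026.
Final exams begin: 00:45 Mar 28, 2026 + 9h30m = 10:15 Mar 28, 2026.
Grades are due: 10:15 Mar 28, 2026 + 13h30m = 23:45 Mar 28, 2026.
Comparing: the withdrawal deadline passes at 09:50 Mar 28, 2026 vs grades are due at 23:45 Mar 28, 2026. Earlier: the withdrawal deadline passes.

The withdrawal deadline passes — 09:50 on March 28, 2026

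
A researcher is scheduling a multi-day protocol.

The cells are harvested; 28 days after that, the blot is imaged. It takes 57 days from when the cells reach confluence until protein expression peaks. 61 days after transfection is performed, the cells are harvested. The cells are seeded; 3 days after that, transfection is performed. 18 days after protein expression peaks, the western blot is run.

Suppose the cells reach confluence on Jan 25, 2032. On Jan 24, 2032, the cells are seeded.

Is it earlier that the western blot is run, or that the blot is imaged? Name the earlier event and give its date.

The western blot is run — Apr 9, 2032

The cells reach confluence: Jan 25, 2032.
Protein expression peaks: Jan 25, 2032 + 57 days = Mar 22, 2032.
The western blot is run: Mar 22, 2032 + 18 days = Apr 9, 2032.
The cells are seeded: Jan 24, 2032.
Transfection is performed: Jan 24, 2032 + 3 days = Jan 27, 2032.
The cells are harvested: Jan 27, 2032 + 61 days = Mar 28, 2032.
The blot is imaged: Mar 28, 2032 + 28 days = Apr 25, 2032.
Comparing: the western blot is run on Apr 9, 2032 vs the blot is imaged on Apr 25, 2032. Earlier: the western blot is run.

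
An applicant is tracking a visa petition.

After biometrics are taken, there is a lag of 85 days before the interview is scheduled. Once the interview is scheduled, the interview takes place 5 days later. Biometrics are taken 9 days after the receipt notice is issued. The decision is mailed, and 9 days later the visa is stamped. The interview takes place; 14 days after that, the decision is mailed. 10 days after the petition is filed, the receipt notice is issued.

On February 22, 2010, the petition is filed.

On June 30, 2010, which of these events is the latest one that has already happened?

The decision is mailed

The petition is filed: Feb 22, 2010.
The receipt notice is issued: Feb 22, 2010 + 10 days = Mar 4, 2010.
Biometrics are taken: Mar 4, 2010 + 9 days = Mar 13, 2010.
The interview is scheduled: Mar 13, 2010 + 85 days = Jun 6, 2010.
The interview takes place: Jun 6, 2010 + 5 days = Jun 11, 2010.
The decision is mailed: Jun 11, 2010 + 14 days = Jun 25, 2010.
The visa is stamped: Jun 25, 2010 + 9 days = Jul 4, 2010.
Jun 30, 2010 falls between when the decision is mailed (Jun 25, 2010) and when the visa is stamped (Jul 4, 2010).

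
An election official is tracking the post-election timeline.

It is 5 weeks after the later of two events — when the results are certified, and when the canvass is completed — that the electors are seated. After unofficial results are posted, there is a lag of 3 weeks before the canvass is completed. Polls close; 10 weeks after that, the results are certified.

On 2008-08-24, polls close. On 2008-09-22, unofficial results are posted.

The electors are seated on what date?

2008-12-07

Polls close: Aug 24, 2008.
The results are certified: Aug 24, 2008 + 10 weeks = Nov 2, 2008.
Unofficial results are posted: Sep 22, 2008.
The canvass is completed: Sep 22, 2008 + 3 weeks = Oct 13, 2008.
Both prerequisites met — the results are certified (Nov 2, 2008), the canvass is completed (Oct 13, 2008); the later is Nov 2, 2008.
The electors are seated: Nov 2, 2008 + 5 weeks = Dec 7, 2008.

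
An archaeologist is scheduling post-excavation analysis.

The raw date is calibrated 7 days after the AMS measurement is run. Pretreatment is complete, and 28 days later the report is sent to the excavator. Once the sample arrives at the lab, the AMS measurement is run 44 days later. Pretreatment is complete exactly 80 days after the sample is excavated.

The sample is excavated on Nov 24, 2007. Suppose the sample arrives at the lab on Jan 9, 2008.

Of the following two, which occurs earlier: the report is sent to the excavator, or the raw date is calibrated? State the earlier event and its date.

The raw date is calibrated — Feb 29, 2008

The sample is excavated: Nov 24, 2007.
Pretreatment is complete: Nov 24, 2007 + 80 days = Feb 12, 2008.
The report is sent to the excavator: Feb 12, 2008 + 28 days = Mar 11, 2008.
The sample arrives at the lab: Jan 9, 2008.
The AMS measurement is run: Jan 9, 2008 + 44 days = Feb 22, 2008.
The raw date is calibrated: Feb 22, 2008 + 7 days = Feb 29, 2008.
Comparing: the report is sent to the excavator on Mar 11, 2008 vs the raw date is calibrated on Feb 29, 2008. Earlier: the raw date is calibrated.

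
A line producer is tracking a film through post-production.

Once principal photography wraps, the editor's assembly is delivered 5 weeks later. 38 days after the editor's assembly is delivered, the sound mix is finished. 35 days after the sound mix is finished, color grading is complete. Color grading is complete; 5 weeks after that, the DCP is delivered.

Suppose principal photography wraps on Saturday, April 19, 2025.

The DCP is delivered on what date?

Principal photography wraps: Apr 19, 2025.
The editor's assembly is delivered: Apr 19, 2025 + 5 weeks = May 24, 2025.
The sound mix is finished: May 24, 2025 + 38 days = Jul 1, 2025.
Color grading is complete: Jul 1, 2025 + 35 days = Aug 5, 2025.
The DCP is delivered: Aug 5, 2025 + 5 weeks = Sep 9, 2025.

Tuesday, September 9, 2025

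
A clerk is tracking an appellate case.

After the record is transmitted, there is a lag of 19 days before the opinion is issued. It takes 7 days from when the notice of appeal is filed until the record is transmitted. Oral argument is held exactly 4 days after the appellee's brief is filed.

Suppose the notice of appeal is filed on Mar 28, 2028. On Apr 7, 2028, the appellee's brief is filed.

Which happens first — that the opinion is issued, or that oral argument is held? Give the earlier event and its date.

Oral argument is held — Apr 11, 2028

The notice of appeal is filed: Mar 28, 2028.
The record is transmitted: Mar 28, 2028 + 7 days = Apr 4, 2028.
The opinion is issued: Apr 4, 2028 + 19 days = Apr 23, 2028.
The appellee's brief is filed: Apr 7, 2028.
Oral argument is held: Apr 7, 2028 + 4 days = Apr 11, 2028.
Comparing: the opinion is issued on Apr 23, 2028 vs oral argument is held on Apr 11, 2028. Earlier: oral argument is held.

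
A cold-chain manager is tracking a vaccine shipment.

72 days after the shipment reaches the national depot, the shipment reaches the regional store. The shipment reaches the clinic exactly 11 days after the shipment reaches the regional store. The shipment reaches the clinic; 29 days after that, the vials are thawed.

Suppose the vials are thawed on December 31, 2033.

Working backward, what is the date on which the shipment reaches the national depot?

September 10, 2033

The vials are thawed: Dec 31, 2033.
The shipment reaches the clinic: Dec 31, 2033 − 29 days = Dec 2, 2033.
The shipment reaches the regional store: Dec 2, 2033 − 11 days = Nov 21, 2033.
The shipment reaches the national depot: Nov 21, 2033 − 72 days = Sep 10, 2033.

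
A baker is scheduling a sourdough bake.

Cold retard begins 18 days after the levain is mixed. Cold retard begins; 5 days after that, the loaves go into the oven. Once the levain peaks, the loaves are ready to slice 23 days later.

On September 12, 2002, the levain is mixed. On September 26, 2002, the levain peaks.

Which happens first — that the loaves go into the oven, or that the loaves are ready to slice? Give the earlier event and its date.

The loaves go into the oven — October 5, 2002

The levain is mixed: Sep 12, 2002.
Cold retard begins: Sep 12, 2002 + 18 days = Sep 30, 2002.
The loaves go into the oven: Sep 30, 2002 + 5 days = Oct 5, 2002.
The levain peaks: Sep 26, 2002.
The loaves are ready to slice: Sep 26, 2002 + 23 days = Oct 19, 2002.
Comparing: the loaves go into the oven on Oct 5, 2002 vs the loaves are ready to slice on Oct 19, 2002. Earlier: the loaves go into the oven.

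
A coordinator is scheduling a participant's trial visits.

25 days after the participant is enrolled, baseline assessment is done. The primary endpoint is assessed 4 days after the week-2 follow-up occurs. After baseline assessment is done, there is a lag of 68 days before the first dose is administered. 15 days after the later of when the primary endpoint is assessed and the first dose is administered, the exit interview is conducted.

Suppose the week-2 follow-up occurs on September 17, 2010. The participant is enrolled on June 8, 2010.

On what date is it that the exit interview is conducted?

The week-2 follow-up occurs: Sep 17, 2010.
The primary endpoint is assessed: Sep 17, 2010 + 4 days = Sep 21, 2010.
The participant is enrolled: Jun 8, 2010.
Baseline assessment is done: Jun 8, 2010 + 25 days = Jul 3, 2010.
The first dose is administered: Jul 3, 2010 + 68 days = Sep 9, 2010.
Both prerequisites met — the primary endpoint is assessed (Sep 21, 2010), the first dose is administered (Sep 9, 2010); the later is Sep 21, 2010.
The exit interview is conducted: Sep 21, 2010 + 15 days = Oct 6, 2010.

October 6, 2010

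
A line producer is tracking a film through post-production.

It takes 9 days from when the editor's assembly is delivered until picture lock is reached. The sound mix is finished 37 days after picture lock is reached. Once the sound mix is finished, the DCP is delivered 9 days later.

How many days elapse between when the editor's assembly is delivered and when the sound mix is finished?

Causal path: the editor's assembly is delivered → picture lock is reached → the sound mix is finished.
Total delay along the path: 9 + 37 = 46 days.

46 days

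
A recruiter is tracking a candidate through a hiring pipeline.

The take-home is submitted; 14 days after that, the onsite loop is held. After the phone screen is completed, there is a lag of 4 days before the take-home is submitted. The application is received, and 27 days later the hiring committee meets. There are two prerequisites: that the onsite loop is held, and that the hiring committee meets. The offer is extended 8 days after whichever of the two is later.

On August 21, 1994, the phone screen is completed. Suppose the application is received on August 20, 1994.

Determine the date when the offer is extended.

September 24, 1994

The phone screen is completed: Aug 21, 1994.
The take-home is submitted: Aug 21, 1994 + 4 days = Aug 25, 1994.
The onsite loop is held: Aug 25, 1994 + 14 days = Sep 8, 1994.
The application is received: Aug 20, 1994.
The hiring committee meets: Aug 20, 1994 + 27 days = Sep 16, 1994.
Both prerequisites met — the onsite loop is held (Sep 8, 1994), the hiring committee meets (Sep 16, 1994); the later is Sep 16, 1994.
The offer is extended: Sep 16, 1994 + 8 days = Sep 24, 1994.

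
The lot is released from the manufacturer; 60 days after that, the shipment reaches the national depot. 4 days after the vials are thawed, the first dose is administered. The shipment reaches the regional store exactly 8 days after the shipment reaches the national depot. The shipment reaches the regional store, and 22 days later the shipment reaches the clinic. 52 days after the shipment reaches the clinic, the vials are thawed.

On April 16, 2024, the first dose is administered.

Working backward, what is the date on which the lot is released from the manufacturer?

The first dose is administered: Apr 16, 2024.
The vials are thawed: Apr 16, 2024 − 4 days = Apr 12, 2024.
The shipment reaches the clinic: Apr 12, 2024 − 52 days = Feb 20, 2024.
The shipment reaches the regional store: Feb 20, 2024 − 22 days = Jan 29, 2024.
The shipment reaches the national depot: Jan 29, 2024 − 8 days = Jan 21, 2024.
The lot is released from the manufacturer: Jan 21, 2024 − 60 days = Nov 22, 2023.

November 22, 2023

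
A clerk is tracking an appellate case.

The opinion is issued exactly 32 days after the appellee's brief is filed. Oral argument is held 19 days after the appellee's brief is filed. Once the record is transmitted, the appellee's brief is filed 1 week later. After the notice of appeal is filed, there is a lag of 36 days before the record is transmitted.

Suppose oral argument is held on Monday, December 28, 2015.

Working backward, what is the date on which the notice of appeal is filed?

Oral argument is held: Dec 28, 2015.
The appellee's brief is filed: Dec 28, 2015 − 19 days = Dec 9, 2015.
The record is transmitted: Dec 9, 2015 − 1 week = Dec 2, 2015.
The notice of appeal is filed: Dec 2, 2015 − 36 days = Oct 27, 2015.

Tuesday, October 27, 2015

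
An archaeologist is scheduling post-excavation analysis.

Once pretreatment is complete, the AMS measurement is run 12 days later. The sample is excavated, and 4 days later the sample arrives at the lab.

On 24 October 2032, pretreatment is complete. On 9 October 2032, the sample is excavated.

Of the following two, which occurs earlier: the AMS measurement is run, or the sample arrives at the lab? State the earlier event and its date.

The sample arrives at the lab — 13 October 2032

Pretreatment is complete: Oct 24, 2032.
The AMS measurement is run: Oct 24, 2032 + 12 days = Nov 5, 2032.
The sample is excavated: Oct 9, 2032.
The sample arrives at the lab: Oct 9, 2032 + 4 days = Oct 13, 2032.
Comparing: the AMS measurement is run on Nov 5, 2032 vs the sample arrives at the lab on Oct 13, 2032. Earlier: the sample arrives at the lab.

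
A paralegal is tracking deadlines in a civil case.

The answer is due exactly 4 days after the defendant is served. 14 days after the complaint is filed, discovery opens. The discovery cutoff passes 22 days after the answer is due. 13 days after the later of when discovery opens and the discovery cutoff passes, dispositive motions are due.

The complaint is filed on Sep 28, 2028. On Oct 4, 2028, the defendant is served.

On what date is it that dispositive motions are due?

Nov 12, 2028

The complaint is filed: Sep 28, 2028.
Discovery opens: Sep 28, 2028 + 14 days = Oct 12, 2028.
The defendant is served: Oct 4, 2028.
The answer is due: Oct 4, 2028 + 4 days = Oct 8, 2028.
The discovery cutoff passes: Oct 8, 2028 + 22 days = Oct 30, 2028.
Both prerequisites met — discovery opens (Oct 12, 2028), the discovery cutoff passes (Oct 30, 2028); the later is Oct 30, 2028.
Dispositive motions are due: Oct 30, 2028 + 13 days = Nov 12, 2028.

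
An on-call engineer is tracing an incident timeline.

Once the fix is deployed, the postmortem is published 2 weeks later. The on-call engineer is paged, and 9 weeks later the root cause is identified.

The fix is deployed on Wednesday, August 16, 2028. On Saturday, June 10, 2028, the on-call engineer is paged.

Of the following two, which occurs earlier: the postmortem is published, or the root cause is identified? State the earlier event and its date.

The fix is deployed: Aug 16, 2028.
The postmortem is published: Aug 16, 2028 + 2 weeks = Aug 30, 2028.
The on-call engineer is paged: Jun 10, 2028.
The root cause is identified: Jun 10, 2028 + 9 weeks = Aug 12, 2028.
Comparing: the postmortem is published on Aug 30, 2028 vs the root cause is identified on Aug 12, 2028. Earlier: the root cause is identified.

The root cause is identified — Saturday, August 12, 2028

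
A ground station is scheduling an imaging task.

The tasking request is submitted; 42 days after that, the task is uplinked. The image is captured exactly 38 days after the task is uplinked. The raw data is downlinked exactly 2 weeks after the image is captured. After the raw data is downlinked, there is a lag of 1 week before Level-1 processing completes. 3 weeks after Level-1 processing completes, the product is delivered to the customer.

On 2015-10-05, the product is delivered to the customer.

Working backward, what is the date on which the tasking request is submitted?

The product is delivered to the customer: Oct 5, 2015.
Level-1 processing completes: Oct 5, 2015 − 3 weeks = Sep 14, 2015.
The raw data is downlinked: Sep 14, 2015 − 1 week = Sep 7, 2015.
The image is captured: Sep 7, 2015 − 2 weeks = Aug 24, 2015.
The task is uplinked: Aug 24, 2015 − 38 days = Jul 17, 2015.
The tasking request is submitted: Jul 17, 2015 − 42 days = Jun 5, 2015.

2015-06-05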